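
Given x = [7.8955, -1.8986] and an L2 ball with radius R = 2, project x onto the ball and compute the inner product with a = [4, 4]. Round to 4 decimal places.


Step 1: Compute ||x|| (intermediates to 6 decimals).
||x|| = sqrt(7.8955^2 + (-1.8986)^2) = 8.120567
Step 2: Project.
Since ||x|| > R, scale = R/||x|| = 2/8.120567 = 0.246288, proj(x) = scale * x
proj(x) = [1.944567, -0.467602]
Step 3: Dot product.
a^T * proj(x) = 4*1.944567 + 4*(-0.467602) = 5.9079


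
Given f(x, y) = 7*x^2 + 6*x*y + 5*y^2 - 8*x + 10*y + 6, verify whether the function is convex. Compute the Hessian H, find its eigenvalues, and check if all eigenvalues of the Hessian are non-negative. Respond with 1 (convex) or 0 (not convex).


The Hessian of f(x,y) = 7*x^2 + 6*x*y + 5*y^2 - 8*x + 10*y + 6 is:
H = [[14, 6], [6, 10]]
Trace = 14 + 10 = 24
Determinant = 14*10 - (6)^2 = 104
Discriminant = (24)^2 - 4*104 = 160.0
Eigenvalues: lambda_1 = 5.6754, lambda_2 = 18.3246
The function is convex.

1


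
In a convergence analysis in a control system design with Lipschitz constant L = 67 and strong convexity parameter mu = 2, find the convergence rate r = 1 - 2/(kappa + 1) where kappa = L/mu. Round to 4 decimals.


Step 1: Compute the condition number.
kappa = L/mu = 67/2 = 33.5
Step 2: Compute the convergence rate.
r = 1 - 2/(kappa + 1) = 1 - 2*mu/(L + mu) = (L - mu)/(L + mu) = 65/69 = 0.942


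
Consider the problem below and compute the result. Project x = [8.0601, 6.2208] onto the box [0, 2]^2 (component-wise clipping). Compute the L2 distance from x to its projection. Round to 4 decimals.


Project each component onto [0, 2].
clip(8.0601) = 2.0, clip(6.2208) = 2.0
Projection = [2.0, 2.0]
Squared diffs: [36.7248, 17.8152]
Distance = sqrt(54.54) = 7.3851


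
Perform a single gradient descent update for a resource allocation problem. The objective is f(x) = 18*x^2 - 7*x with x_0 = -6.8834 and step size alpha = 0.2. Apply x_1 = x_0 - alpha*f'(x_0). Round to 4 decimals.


We compute the gradient at x_0 and apply the update.
f'(x) = 36*x - 7
f'(-6.8834) = 36*-6.8834 - 7 = -254.8024
x_1 = -6.8834 - 0.2*-254.8024 = 44.0771


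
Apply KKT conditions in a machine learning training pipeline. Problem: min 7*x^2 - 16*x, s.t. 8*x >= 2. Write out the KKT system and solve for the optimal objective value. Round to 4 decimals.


Step 1: Try lambda = 0 (constraint inactive).
Stationarity: 2*7*x - 16 = 0
x* = 16/(2*7) = 8/7 = 1.1429 (rounded; the exact value 8/7 is used below)
Check constraint: 8*1.1429 = 9.1432 >= 2 -- satisfied.
Step 2: Compute optimal value.
f(x*) = 7*(8/7)^2 - 16*(8/7) = -9.1429


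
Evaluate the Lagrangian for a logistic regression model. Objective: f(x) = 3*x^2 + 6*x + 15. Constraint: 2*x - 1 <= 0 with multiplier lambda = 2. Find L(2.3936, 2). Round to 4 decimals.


Step 1: Evaluate f(x).
f(2.3936) = 3*2.3936^2 + 6*2.3936 + 15 = 46.5496
Step 2: Evaluate g(x).
g(2.3936) = 2*2.3936 - 1 = 3.7872
Step 3: Compute Lagrangian.
L = 46.5496 + 2*3.7872 = 54.124


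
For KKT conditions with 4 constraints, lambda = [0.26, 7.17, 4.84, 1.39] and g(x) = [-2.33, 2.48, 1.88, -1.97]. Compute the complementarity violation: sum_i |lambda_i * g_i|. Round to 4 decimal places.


KKT complementary slackness check:
lambda_1 * g_1 = 0.26 * -2.33 = -0.6058
lambda_2 * g_2 = 7.17 * 2.48 = 17.7816
lambda_3 * g_3 = 4.84 * 1.88 = 9.0992
lambda_4 * g_4 = 1.39 * -1.97 = -2.7383
Total violation = 0.6058 + 17.7816 + 9.0992 + 2.7383 = 30.2249


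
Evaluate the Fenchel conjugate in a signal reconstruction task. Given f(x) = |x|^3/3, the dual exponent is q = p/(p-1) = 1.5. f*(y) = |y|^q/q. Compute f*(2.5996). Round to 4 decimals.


The conjugate exponent q satisfies 1/p + 1/q = 1.
p = 3, so q = 3/(3 - 1) = 1.5
|y|^q = 2.5996^1.5 = 4.1914
f*(2.5996) = 4.1914 / 1.5 = 2.7943


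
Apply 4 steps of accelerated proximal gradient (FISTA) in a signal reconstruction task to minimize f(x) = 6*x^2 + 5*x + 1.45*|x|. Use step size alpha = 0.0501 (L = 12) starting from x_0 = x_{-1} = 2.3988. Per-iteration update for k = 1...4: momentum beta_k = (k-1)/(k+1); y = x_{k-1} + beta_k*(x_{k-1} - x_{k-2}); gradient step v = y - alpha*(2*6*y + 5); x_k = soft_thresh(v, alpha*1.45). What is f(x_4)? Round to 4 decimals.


FISTA on f(x) = 6*x^2 + 5*x + 1.45*|x|
L = 12, alpha = 0.0501
Iteration 1: beta = 0.0, y = 2.3988 + 0.0*(2.3988 - 2.3988) = 2.3988
  grad(y) = 33.7856, v = y - alpha*grad = 0.7061
  prox(v) = soft_thresh(0.7061, 0.0726) = 0.6335
Iteration 2: beta = 0.3333, y = 0.6335 + 0.3333*(0.6335 - 2.3988) = 0.0451
  grad(y) = 5.5407, v = y - alpha*grad = -0.2325
  prox(v) = soft_thresh(-0.2325, 0.0726) = -0.1599
Iteration 3: beta = 0.5, y = -0.1599 + 0.5*(-0.1599 - 0.6335) = -0.5566
  grad(y) = -1.6789, v = y - alpha*grad = -0.4725
  prox(v) = soft_thresh(-0.4725, 0.0726) = -0.3998
Iteration 4: beta = 0.6, y = -0.3998 + 0.6*(-0.3998 + 0.1599) = -0.5438
  grad(y) = -1.5253, v = y - alpha*grad = -0.4674
  prox(v) = soft_thresh(-0.4674, 0.0726) = -0.3947
f(x_4) = 6*(-0.3947)^2 + 5*(-0.3947) + 1.45*|-0.3947| = -0.4664


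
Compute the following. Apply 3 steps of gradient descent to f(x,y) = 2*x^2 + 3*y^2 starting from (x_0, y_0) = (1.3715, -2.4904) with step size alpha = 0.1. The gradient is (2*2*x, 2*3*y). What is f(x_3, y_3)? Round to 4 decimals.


Gradient descent on f(x,y) = 2*x^2 + 3*y^2.
Starting point: (1.3715, -2.4904), alpha = 0.1
Step 1: grad_x = 2*2*1.3715 = 5.486, grad_y = 2*3*-2.4904 = -14.9424
  x_1 = 1.3715 - 0.1*5.486 = 0.8229
  y_1 = -2.4904 - 0.1*-14.9424 = -0.9962
Step 2: grad_x = 2*2*0.8229 = 3.2916, grad_y = 2*3*-0.9962 = -5.977
  x_2 = 0.8229 - 0.1*3.2916 = 0.4937
  y_2 = -0.9962 - 0.1*-5.977 = -0.3985
Step 3: grad_x = 2*2*0.4937 = 1.975, grad_y = 2*3*-0.3985 = -2.3908
  x_3 = 0.4937 - 0.1*1.975 = 0.2962
  y_3 = -0.3985 - 0.1*-2.3908 = -0.1594
f(0.2962, -0.1594) = 2*0.2962^2 + 3*(-0.1594)^2 = 0.2517


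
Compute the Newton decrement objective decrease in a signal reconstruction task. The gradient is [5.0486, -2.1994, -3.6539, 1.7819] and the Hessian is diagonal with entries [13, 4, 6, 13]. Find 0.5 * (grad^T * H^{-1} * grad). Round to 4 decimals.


Step 1: H is diagonal, so H^(-1) * g = [0.3884, -0.5499, -0.609, 0.1371].
Step 2: g^T H^(-1) g = sum_i g_i^2 / H_ii
  = (5.0486)^2/13 + (-2.1994)^2/4 + (-3.6539)^2/6 + (1.7819)^2/13
  = 1.9606 + 1.2093 + 2.2252 + 0.2442 = 5.6394
Step 3: Objective decrease = 0.5 * g^T H^(-1) g = 2.8197


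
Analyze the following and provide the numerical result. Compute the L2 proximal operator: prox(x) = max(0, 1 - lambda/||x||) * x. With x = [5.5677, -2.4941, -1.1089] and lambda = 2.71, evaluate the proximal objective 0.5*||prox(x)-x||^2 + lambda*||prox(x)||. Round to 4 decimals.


Step 1: Compute ||x||.
||x|| = 6.2008
Step 2: Compute scaling factor.
scale = max(0, 1 - 2.71/6.2008) = 0.563
Step 3: prox(x) = [3.1344, -1.4041, -0.6243]
||prox(x)|| = 3.4908
Step 4: Proximal objective.
0.5*||prox-x||^2 = 3.6721
lambda*||prox|| = 9.4601
Total = 13.132


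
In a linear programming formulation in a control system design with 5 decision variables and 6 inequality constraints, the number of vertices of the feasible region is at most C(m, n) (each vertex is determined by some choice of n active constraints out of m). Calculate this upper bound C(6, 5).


Each vertex corresponds to some choice of n active constraints out of m, so the number of vertices is at most C(m, n) = m! / (n!(m-n)!).
m = 6, n = 5
Numerator: 6 * 5 * 4 * 3 * 2
Denominator: 5! = 120
C(6, 5) = 6


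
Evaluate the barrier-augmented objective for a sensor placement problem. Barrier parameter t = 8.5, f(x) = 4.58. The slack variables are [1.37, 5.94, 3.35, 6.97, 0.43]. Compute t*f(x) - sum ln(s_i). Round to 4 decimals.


Step 1: Compute log-barrier.
ln values: [0.3148, 1.7817, 1.209, 1.9416, -0.844]
phi = -(0.3148 + 1.7817 + 1.209 + 1.9416 - 0.844) = -4.4031
Step 2: Compute augmented objective.
t*f(x) = 8.5*4.58 = 38.93
Total = 38.93 - 4.4031 = 34.5269


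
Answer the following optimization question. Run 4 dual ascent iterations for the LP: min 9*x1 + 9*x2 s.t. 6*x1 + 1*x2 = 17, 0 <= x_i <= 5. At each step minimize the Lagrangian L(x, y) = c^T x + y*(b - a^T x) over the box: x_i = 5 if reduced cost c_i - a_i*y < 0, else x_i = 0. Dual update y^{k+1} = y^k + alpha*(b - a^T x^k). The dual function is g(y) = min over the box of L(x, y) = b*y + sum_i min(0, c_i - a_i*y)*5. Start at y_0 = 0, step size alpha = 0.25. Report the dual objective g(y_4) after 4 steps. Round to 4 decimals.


Dual ascent for LP: min 9*x1 + 9*x2, 6*x1 + 1*x2 = 17, 0 <= x_i <= 5
Step 1: y^k = 0.0, reduced costs: (9.0, 9.0)
  x^k = (0.0, 0.0), subgradient = b - a^T x = 17.0
  y^{k+1} = 0.0 + 0.25*17.0 = 4.25
Step 2: y^k = 4.25, reduced costs: (-16.5, 4.75)
  x^k = (5.0, 0.0), subgradient = b - a^T x = -13.0
  y^{k+1} = 4.25 + 0.25*-13.0 = 1.0
Step 3: y^k = 1.0, reduced costs: (3.0, 8.0)
  x^k = (0.0, 0.0), subgradient = b - a^T x = 17.0
  y^{k+1} = 1.0 + 0.25*17.0 = 5.25
Step 4: y^k = 5.25, reduced costs: (-22.5, 3.75)
  x^k = (5.0, 0.0), subgradient = b - a^T x = -13.0
  y^{k+1} = 5.25 + 0.25*-13.0 = 2.0
Dual objective at y_4 = 2.0: reduced costs (-3.0, 7.0), box minimizer x = (5.0, 0.0)
g(y_4) = b*y + (c1 - a1*y)*x1 + (c2 - a2*y)*x2 = 17*2.0 + (-3.0)*5.0 + 7.0*0.0 = 34.0 - 15.0 + 0.0 = 19.0


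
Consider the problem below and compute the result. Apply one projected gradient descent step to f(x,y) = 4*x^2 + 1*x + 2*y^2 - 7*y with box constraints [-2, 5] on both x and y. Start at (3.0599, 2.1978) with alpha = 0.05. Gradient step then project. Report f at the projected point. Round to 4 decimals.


Step 1: Compute gradient at (3.0599, 2.1978).
grad_x = 2*4*3.0599 + 1 = 25.4792
grad_y = 2*2*2.1978 - 7 = 1.7912
Step 2: Gradient step.
x_raw = 3.0599 - 0.05*25.4792 = 1.7859
y_raw = 2.1978 - 0.05*1.7912 = 2.1082
Step 3: Project onto [-2, 5].
x_proj = clip(1.7859) = 1.7859
y_proj = clip(2.1082) = 2.1082
Step 4: Evaluate f.
f(1.7859, 2.1082) = 8.6759


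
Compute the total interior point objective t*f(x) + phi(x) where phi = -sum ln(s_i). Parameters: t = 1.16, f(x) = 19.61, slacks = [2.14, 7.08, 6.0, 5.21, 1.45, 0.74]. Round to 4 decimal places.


Step 1: Compute log-barrier.
ln values: [0.7608, 1.9573, 1.7918, 1.6506, 0.3716, -0.3011]
phi = -(0.7608 + 1.9573 + 1.7918 + 1.6506 + 0.3716 - 0.3011) = -6.2309
Step 2: Compute augmented objective.
t*f(x) = 1.16*19.61 = 22.7476
Total = 22.7476 - 6.2309 = 16.5167


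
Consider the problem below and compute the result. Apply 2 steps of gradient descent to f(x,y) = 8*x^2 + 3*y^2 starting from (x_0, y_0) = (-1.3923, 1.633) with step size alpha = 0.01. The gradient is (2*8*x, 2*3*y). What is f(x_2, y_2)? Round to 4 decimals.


Gradient descent on f(x,y) = 8*x^2 + 3*y^2.
Starting point: (-1.3923, 1.633), alpha = 0.01
Step 1: grad_x = 2*8*-1.3923 = -22.2768, grad_y = 2*3*1.633 = 9.798
  x_1 = -1.3923 - 0.01*-22.2768 = -1.1695
  y_1 = 1.633 - 0.01*9.798 = 1.535
Step 2: grad_x = 2*8*-1.1695 = -18.7125, grad_y = 2*3*1.535 = 9.2101
  x_2 = -1.1695 - 0.01*-18.7125 = -0.9824
  y_2 = 1.535 - 0.01*9.2101 = 1.4429
f(-0.9824, 1.4429) = 8*(-0.9824)^2 + 3*1.4429^2 = 13.967


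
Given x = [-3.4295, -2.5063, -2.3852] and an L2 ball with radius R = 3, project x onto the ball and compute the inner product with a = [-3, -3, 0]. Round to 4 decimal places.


Step 1: Compute ||x|| (intermediates to 6 decimals).
||x|| = sqrt((-3.4295)^2 + (-2.5063)^2 + (-2.3852)^2) = 4.871569
Step 2: Project.
Since ||x|| > R, scale = R/||x|| = 3/4.871569 = 0.615818, proj(x) = scale * x
proj(x) = [-2.111948, -1.543425, -1.468849]
Step 3: Dot product.
a^T * proj(x) = -3*(-2.111948) - 3*(-1.543425) + 0*(-1.468849) = 10.9661


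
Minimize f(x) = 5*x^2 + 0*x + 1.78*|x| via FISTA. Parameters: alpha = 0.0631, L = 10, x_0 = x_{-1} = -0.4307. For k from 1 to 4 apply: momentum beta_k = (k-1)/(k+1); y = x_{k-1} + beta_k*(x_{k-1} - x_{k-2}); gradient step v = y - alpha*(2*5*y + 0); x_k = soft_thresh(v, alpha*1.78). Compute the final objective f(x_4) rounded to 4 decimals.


FISTA on f(x) = 5*x^2 + 0*x + 1.78*|x|
L = 10, alpha = 0.0631
Iteration 1: beta = 0.0, y = -0.4307 + 0.0*(-0.4307 + 0.4307) = -0.4307
  grad(y) = -4.307, v = y - alpha*grad = -0.1589
  prox(v) = soft_thresh(-0.1589, 0.1123) = -0.0466
Iteration 2: beta = 0.3333, y = -0.0466 + 0.3333*(-0.0466 + 0.4307) = 0.0814
  grad(y) = 0.8142, v = y - alpha*grad = 0.03
  prox(v) = soft_thresh(0.03, 0.1123) = 0.0
Iteration 3: beta = 0.5, y = 0.0 + 0.5*(0.0 + 0.0466) = 0.0233
  grad(y) = 0.2331, v = y - alpha*grad = 0.0086
  prox(v) = soft_thresh(0.0086, 0.1123) = 0.0
Iteration 4: beta = 0.6, y = 0.0 + 0.6*(0.0 - 0.0) = 0.0
  grad(y) = 0.0, v = y - alpha*grad = 0.0
  prox(v) = soft_thresh(0.0, 0.1123) = 0.0
f(x_4) = 5*0.0^2 + 0*0.0 + 1.78*|0.0| = 0.0


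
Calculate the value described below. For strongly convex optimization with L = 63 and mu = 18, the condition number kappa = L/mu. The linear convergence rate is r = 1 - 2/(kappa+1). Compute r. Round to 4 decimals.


Step 1: Compute the condition number.
kappa = L/mu = 63/18 = 3.5
Step 2: Compute the convergence rate.
r = 1 - 2/(kappa + 1) = 1 - 2*mu/(L + mu) = (L - mu)/(L + mu) = 45/81 = 0.5556


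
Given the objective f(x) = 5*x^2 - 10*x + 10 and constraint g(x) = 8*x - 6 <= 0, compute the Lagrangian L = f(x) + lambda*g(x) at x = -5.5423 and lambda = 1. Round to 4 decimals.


Step 1: Evaluate f(x).
f(-5.5423) = 5*(-5.5423)^2 - 10*(-5.5423) + 10 = 219.0084
Step 2: Evaluate g(x).
g(-5.5423) = 8*-5.5423 - 6 = -50.3384
Step 3: Compute Lagrangian.
L = 219.0084 + 1*-50.3384 = 168.67


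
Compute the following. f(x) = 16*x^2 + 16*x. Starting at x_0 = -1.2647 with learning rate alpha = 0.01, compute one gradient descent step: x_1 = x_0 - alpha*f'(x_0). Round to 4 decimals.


We compute the gradient at x_0 and apply the update.
f'(x) = 32*x + 16
f'(-1.2647) = 32*-1.2647 + 16 = -24.4704
x_1 = -1.2647 - 0.01*-24.4704 = -1.02


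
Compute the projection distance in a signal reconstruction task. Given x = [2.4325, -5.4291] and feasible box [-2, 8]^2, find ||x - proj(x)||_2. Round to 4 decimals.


Project each component onto [-2, 8].
clip(2.4325) = 2.4325, clip(-5.4291) = -2.0
Projection = [2.4325, -2.0]
Squared diffs: [0.0, 11.7587]
Distance = sqrt(11.7587) = 3.4291


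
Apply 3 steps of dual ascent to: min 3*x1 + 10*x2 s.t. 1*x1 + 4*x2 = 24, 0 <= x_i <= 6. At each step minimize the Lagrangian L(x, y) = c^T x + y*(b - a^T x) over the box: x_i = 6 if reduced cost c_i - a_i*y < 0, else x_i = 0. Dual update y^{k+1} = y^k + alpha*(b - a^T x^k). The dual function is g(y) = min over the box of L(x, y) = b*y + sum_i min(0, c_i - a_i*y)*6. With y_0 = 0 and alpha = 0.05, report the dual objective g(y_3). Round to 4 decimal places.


Dual ascent for LP: min 3*x1 + 10*x2, 1*x1 + 4*x2 = 24, 0 <= x_i <= 6
Step 1: y^k = 0.0, reduced costs: (3.0, 10.0)
  x^k = (0.0, 0.0), subgradient = b - a^T x = 24.0
  y^{k+1} = 0.0 + 0.05*24.0 = 1.2
Step 2: y^k = 1.2, reduced costs: (1.8, 5.2)
  x^k = (0.0, 0.0), subgradient = b - a^T x = 24.0
  y^{k+1} = 1.2 + 0.05*24.0 = 2.4
Step 3: y^k = 2.4, reduced costs: (0.6, 0.4)
  x^k = (0.0, 0.0), subgradient = b - a^T x = 24.0
  y^{k+1} = 2.4 + 0.05*24.0 = 3.6
Dual objective at y_3 = 3.6: reduced costs (-0.6, -4.4), box minimizer x = (6.0, 6.0)
g(y_3) = b*y + (c1 - a1*y)*x1 + (c2 - a2*y)*x2 = 24*3.6 + (-0.6)*6.0 + (-4.4)*6.0 = 86.4 - 3.6 - 26.4 = 56.4


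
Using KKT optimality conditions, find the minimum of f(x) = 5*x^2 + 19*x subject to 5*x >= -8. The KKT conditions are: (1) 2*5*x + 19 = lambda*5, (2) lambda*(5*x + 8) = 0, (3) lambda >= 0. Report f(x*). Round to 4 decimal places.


Step 1: Try lambda = 0 (constraint inactive).
x_unc = -19/(2*5) = -1.9
Check: 5*-1.9 = -9.5 < -8 -- violated!
Step 2: Constraint must be active: 5*x = -8
x* = -8/5 = -1.6
lambda = (2*5*(-1.6) + 19)/5 = 0.6
Step 3: Compute optimal value.
f(x*) = 5*(-1.6)^2 + 19*(-1.6) = -17.6


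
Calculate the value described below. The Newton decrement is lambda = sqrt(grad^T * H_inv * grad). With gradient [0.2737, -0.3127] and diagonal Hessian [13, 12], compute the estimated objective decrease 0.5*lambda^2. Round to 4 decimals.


Step 1: H is diagonal, so H^(-1) * g = [0.0211, -0.0261].
Step 2: g^T H^(-1) g = sum_i g_i^2 / H_ii
  = (0.2737)^2/13 + (-0.3127)^2/12
  = 0.0058 + 0.0081 = 0.0139
Step 3: Objective decrease = 0.5 * g^T H^(-1) g = 0.007


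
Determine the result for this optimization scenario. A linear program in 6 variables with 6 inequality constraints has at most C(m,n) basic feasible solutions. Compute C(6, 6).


Each vertex corresponds to some choice of n active constraints out of m, so the number of vertices is at most C(m, n) = m! / (n!(m-n)!).
m = 6, n = 6
Numerator: 6 * 5 * 4 * 3 * 2 * 1
Denominator: 6! = 720
C(6, 6) = 1


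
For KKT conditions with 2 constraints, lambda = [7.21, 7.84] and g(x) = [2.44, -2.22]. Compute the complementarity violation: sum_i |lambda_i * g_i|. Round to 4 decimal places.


KKT complementary slackness check:
lambda_1 * g_1 = 7.21 * 2.44 = 17.5924
lambda_2 * g_2 = 7.84 * -2.22 = -17.4048
Total violation = 17.5924 + 17.4048 = 34.9972


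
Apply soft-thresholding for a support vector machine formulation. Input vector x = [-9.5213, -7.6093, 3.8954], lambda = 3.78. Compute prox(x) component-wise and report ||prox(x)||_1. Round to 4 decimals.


Soft-thresholding with lambda = 3.78:
prox(-9.5213) = sign(-9.5213)*max(|-9.5213| - 3.78, 0) = -5.7413
prox(-7.6093) = sign(-7.6093)*max(|-7.6093| - 3.78, 0) = -3.8293
prox(3.8954) = sign(3.8954)*max(|3.8954| - 3.78, 0) = 0.1154
prox(x) = [-5.7413, -3.8293, 0.1154]
||prox(x)||_1 = 5.7413 + 3.8293 + 0.1154 = 9.686


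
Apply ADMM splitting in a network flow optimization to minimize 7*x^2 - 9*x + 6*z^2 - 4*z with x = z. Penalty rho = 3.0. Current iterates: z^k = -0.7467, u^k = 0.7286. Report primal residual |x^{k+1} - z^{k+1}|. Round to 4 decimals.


ADMM iteration with rho = 3.0, z^k = -0.7467, u^k = 0.7286
Step 1: x-update.
Minimize 7*x^2 - 9*x + (3.0/2)*(x + 0.7467 + 0.7286)^2
FOC: (2*7 + 3.0)*x = 9 + 3.0*(-0.7467 - 0.7286)
x^{k+1} = 0.2691
Step 2: z-update.
Minimize 6*z^2 - 4*z + (3.0/2)*(0.2691 - z + 0.7286)^2
FOC: (2*6 + 3.0)*z = 4 + 3.0*(0.2691 + 0.7286)
z^{k+1} = 0.4662
Step 3: u-update.
u^{k+1} = 0.7286 + 0.2691 - 0.4662 = 0.5315
Step 4: Primal residual = |0.2691 - 0.4662| = 0.1971


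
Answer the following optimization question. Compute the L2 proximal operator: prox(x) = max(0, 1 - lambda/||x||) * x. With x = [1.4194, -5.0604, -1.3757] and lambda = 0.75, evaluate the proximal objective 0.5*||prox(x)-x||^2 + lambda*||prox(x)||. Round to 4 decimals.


Step 1: Compute ||x||.
||x|| = 5.4328
Step 2: Compute scaling factor.
scale = max(0, 1 - 0.75/5.4328) = 0.8619
Step 3: prox(x) = [1.2234, -4.3618, -1.1858]
||prox(x)|| = 4.6828
Step 4: Proximal objective.
0.5*||prox-x||^2 = 0.2813
lambda*||prox|| = 3.5121
Total = 3.7933


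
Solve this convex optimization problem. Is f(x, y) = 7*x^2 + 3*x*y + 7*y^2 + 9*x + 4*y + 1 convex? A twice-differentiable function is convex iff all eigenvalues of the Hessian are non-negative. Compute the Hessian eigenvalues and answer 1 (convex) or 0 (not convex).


The Hessian of f(x,y) = 7*x^2 + 3*x*y + 7*y^2 + 9*x + 4*y + 1 is:
H = [[14, 3], [3, 14]]
Trace = 14 + 14 = 28
Determinant = 14*14 - (3)^2 = 187
Discriminant = (28)^2 - 4*187 = 36.0
Eigenvalues: lambda_1 = 11.0, lambda_2 = 17.0
The function is convex.

1


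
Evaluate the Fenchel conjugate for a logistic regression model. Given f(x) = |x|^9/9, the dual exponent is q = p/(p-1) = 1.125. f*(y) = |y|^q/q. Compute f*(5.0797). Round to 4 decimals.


The conjugate exponent q satisfies 1/p + 1/q = 1.
p = 9, so q = 9/(9 - 1) = 1.125
|y|^q = 5.0797^1.125 = 6.224
f*(5.0797) = 6.224 / 1.125 = 5.5324


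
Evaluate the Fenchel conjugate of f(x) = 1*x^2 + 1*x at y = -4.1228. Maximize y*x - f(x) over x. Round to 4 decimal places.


f*(y) = sup_x {y*x - a*x^2 - b*x} = sup_x {(y-b)*x - a*x^2}
FOC: (y - b) - 2a*x = 0 => x* = (y - b)/(2a)
x* = (-4.1228 - 1)/(2*1) = -2.5614
f*(-4.1228) = (y-b)^2/(4a) = (-4.1228 - 1)^2/(4*1)
= 26.2431/4 = 6.5608


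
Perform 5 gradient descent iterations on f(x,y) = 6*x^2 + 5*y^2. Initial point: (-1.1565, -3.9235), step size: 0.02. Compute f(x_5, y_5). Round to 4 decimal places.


Gradient descent on f(x,y) = 6*x^2 + 5*y^2.
Starting point: (-1.1565, -3.9235), alpha = 0.02
Step 1: grad_x = 2*6*-1.1565 = -13.878, grad_y = 2*5*-3.9235 = -39.235
  x_1 = -1.1565 - 0.02*-13.878 = -0.8789
  y_1 = -3.9235 - 0.02*-39.235 = -3.1388
Step 2: grad_x = 2*6*-0.8789 = -10.5473, grad_y = 2*5*-3.1388 = -31.388
  x_2 = -0.8789 - 0.02*-10.5473 = -0.668
  y_2 = -3.1388 - 0.02*-31.388 = -2.511
Step 3: grad_x = 2*6*-0.668 = -8.0159, grad_y = 2*5*-2.511 = -25.1104
  x_3 = -0.668 - 0.02*-8.0159 = -0.5077
  y_3 = -2.511 - 0.02*-25.1104 = -2.0088
Step 4: grad_x = 2*6*-0.5077 = -6.0921, grad_y = 2*5*-2.0088 = -20.0883
  x_4 = -0.5077 - 0.02*-6.0921 = -0.3858
  y_4 = -2.0088 - 0.02*-20.0883 = -1.6071
Step 5: grad_x = 2*6*-0.3858 = -4.63, grad_y = 2*5*-1.6071 = -16.0707
  x_5 = -0.3858 - 0.02*-4.63 = -0.2932
  y_5 = -1.6071 - 0.02*-16.0707 = -1.2857
f(-0.2932, -1.2857) = 6*(-0.2932)^2 + 5*(-1.2857)^2 = 8.7804


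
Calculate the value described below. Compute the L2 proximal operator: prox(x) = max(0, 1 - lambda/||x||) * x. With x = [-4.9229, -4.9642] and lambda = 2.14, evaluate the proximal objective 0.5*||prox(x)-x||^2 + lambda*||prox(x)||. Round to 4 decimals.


Step 1: Compute ||x||.
||x|| = 6.9913
Step 2: Compute scaling factor.
scale = max(0, 1 - 2.14/6.9913) = 0.6939
Step 3: prox(x) = [-3.416, -3.4447]
||prox(x)|| = 4.8513
Step 4: Proximal objective.
0.5*||prox-x||^2 = 2.2898
lambda*||prox|| = 10.3818
Total = 12.6716


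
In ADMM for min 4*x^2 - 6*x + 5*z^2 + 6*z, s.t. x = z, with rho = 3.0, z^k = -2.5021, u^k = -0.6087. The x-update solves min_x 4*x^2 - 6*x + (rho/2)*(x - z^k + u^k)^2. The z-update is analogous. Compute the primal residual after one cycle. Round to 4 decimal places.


ADMM iteration with rho = 3.0, z^k = -2.5021, u^k = -0.6087
Step 1: x-update.
Minimize 4*x^2 - 6*x + (3.0/2)*(x + 2.5021 - 0.6087)^2
FOC: (2*4 + 3.0)*x = 6 + 3.0*(-2.5021 + 0.6087)
x^{k+1} = 0.0291
Step 2: z-update.
Minimize 5*z^2 + 6*z + (3.0/2)*(0.0291 - z - 0.6087)^2
FOC: (2*5 + 3.0)*z = -6 + 3.0*(0.0291 - 0.6087)
z^{k+1} = -0.5953
Step 3: u-update.
u^{k+1} = -0.6087 + 0.0291 + 0.5953 = 0.0157
Step 4: Primal residual = |0.0291 + 0.5953| = 0.6244


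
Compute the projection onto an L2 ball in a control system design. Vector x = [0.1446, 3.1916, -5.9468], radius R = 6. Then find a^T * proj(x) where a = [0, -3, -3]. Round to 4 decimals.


Step 1: Compute ||x|| (intermediates to 6 decimals).
||x|| = sqrt(0.1446^2 + 3.1916^2 + (-5.9468)^2) = 6.750678
Step 2: Project.
Since ||x|| > R, scale = R/||x|| = 6/6.750678 = 0.8888, proj(x) = scale * x
proj(x) = [0.12852, 2.836694, -5.285516]
Step 3: Dot product.
a^T * proj(x) = 0*0.12852 - 3*2.836694 - 3*(-5.285516) = 7.3465


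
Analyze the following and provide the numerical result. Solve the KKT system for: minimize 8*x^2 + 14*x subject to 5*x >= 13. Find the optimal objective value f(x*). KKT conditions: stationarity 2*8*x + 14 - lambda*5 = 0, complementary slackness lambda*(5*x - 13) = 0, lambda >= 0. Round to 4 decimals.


Step 1: Try lambda = 0 (constraint inactive).
x_unc = -14/(2*8) = -0.875
Check: 5*-0.875 = -4.375 < 13 -- violated!
Step 2: Constraint must be active: 5*x = 13
x* = 13/5 = 2.6
lambda = (2*8*2.6 + 14)/5 = 11.12
Step 3: Compute optimal value.
f(x*) = 8*2.6^2 + 14*2.6 = 90.48


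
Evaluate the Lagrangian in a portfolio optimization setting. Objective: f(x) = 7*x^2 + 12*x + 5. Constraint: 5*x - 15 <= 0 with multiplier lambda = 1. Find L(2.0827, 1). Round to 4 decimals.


Step 1: Evaluate f(x).
f(2.0827) = 7*2.0827^2 + 12*2.0827 + 5 = 60.3559
Step 2: Evaluate g(x).
g(2.0827) = 5*2.0827 - 15 = -4.5865
Step 3: Compute Lagrangian.
L = 60.3559 + 1*-4.5865 = 55.7694


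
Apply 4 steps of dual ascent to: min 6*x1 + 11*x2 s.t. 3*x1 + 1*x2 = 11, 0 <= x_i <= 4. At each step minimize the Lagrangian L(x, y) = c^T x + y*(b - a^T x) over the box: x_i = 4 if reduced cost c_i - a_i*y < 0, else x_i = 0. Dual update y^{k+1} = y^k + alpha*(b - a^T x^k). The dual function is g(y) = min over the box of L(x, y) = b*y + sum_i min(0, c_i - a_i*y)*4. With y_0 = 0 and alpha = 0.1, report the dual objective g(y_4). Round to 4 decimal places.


Dual ascent for LP: min 6*x1 + 11*x2, 3*x1 + 1*x2 = 11, 0 <= x_i <= 4
Step 1: y^k = 0.0, reduced costs: (6.0, 11.0)
  x^k = (0.0, 0.0), subgradient = b - a^T x = 11.0
  y^{k+1} = 0.0 + 0.1*11.0 = 1.1
Step 2: y^k = 1.1, reduced costs: (2.7, 9.9)
  x^k = (0.0, 0.0), subgradient = b - a^T x = 11.0
  y^{k+1} = 1.1 + 0.1*11.0 = 2.2
Step 3: y^k = 2.2, reduced costs: (-0.6, 8.8)
  x^k = (4.0, 0.0), subgradient = b - a^T x = -1.0
  y^{k+1} = 2.2 + 0.1*-1.0 = 2.1
Step 4: y^k = 2.1, reduced costs: (-0.3, 8.9)
  x^k = (4.0, 0.0), subgradient = b - a^T x = -1.0
  y^{k+1} = 2.1 + 0.1*-1.0 = 2.0
Dual objective at y_4 = 2.0: reduced costs (0.0, 9.0), box minimizer x = (0.0, 0.0)
g(y_4) = b*y + (c1 - a1*y)*x1 + (c2 - a2*y)*x2 = 11*2.0 + 0.0*0.0 + 9.0*0.0 = 22.0 + 0.0 + 0.0 = 22.0


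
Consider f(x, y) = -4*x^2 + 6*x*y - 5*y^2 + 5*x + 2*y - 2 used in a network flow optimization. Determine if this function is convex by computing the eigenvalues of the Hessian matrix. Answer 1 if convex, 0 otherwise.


The Hessian of f(x,y) = -4*x^2 + 6*x*y - 5*y^2 + 5*x + 2*y - 2 is:
H = [[-8, 6], [6, -10]]
Trace = -8 - 10 = -18
Determinant = -8*-10 - (6)^2 = 44
Discriminant = (-18)^2 - 4*44 = 148.0
Eigenvalues: lambda_1 = -15.0828, lambda_2 = -2.9172
The function is not convex.

0


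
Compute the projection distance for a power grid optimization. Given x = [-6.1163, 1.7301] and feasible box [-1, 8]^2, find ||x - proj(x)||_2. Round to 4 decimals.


Project each component onto [-1, 8].
clip(-6.1163) = -1.0, clip(1.7301) = 1.7301
Projection = [-1.0, 1.7301]
Squared diffs: [26.1765, 0.0]
Distance = sqrt(26.1765) = 5.1163


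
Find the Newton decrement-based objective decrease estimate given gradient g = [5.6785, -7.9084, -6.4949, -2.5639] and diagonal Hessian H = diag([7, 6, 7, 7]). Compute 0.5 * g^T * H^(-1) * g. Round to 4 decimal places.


Step 1: H is diagonal, so H^(-1) * g = [0.8112, -1.3181, -0.9278, -0.3663].
Step 2: g^T H^(-1) g = sum_i g_i^2 / H_ii
  = (5.6785)^2/7 + (-7.9084)^2/6 + (-6.4949)^2/7 + (-2.5639)^2/7
  = 4.6065 + 10.4238 + 6.0262 + 0.9391 = 21.9956
Step 3: Objective decrease = 0.5 * g^T H^(-1) g = 10.9978


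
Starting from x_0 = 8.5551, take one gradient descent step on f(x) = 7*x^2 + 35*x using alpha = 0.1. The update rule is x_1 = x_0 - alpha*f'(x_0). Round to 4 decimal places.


We compute the gradient at x_0 and apply the update.
f'(x) = 14*x + 35
f'(8.5551) = 14*8.5551 + 35 = 154.7714
x_1 = 8.5551 - 0.1*154.7714 = -6.922


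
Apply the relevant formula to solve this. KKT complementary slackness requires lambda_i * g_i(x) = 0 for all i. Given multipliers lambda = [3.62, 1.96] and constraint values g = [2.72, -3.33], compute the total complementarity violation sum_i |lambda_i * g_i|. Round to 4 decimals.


KKT complementary slackness check:
lambda_1 * g_1 = 3.62 * 2.72 = 9.8464
lambda_2 * g_2 = 1.96 * -3.33 = -6.5268
Total violation = 9.8464 + 6.5268 = 16.3732


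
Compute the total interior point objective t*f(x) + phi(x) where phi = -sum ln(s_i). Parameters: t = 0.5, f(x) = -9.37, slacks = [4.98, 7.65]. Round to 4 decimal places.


Step 1: Compute log-barrier.
ln values: [1.6054, 2.0347]
phi = -(1.6054 + 2.0347) = -3.6401
Step 2: Compute augmented objective.
t*f(x) = 0.5*-9.37 = -4.685
Total = -4.685 - 3.6401 = -8.3251


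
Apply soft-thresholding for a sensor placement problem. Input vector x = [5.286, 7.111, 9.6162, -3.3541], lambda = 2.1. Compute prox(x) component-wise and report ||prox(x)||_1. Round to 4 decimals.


Soft-thresholding with lambda = 2.1:
prox(5.286) = sign(5.286)*max(|5.286| - 2.1, 0) = 3.186
prox(7.111) = sign(7.111)*max(|7.111| - 2.1, 0) = 5.011
prox(9.6162) = sign(9.6162)*max(|9.6162| - 2.1, 0) = 7.5162
prox(-3.3541) = sign(-3.3541)*max(|-3.3541| - 2.1, 0) = -1.2541
prox(x) = [3.186, 5.011, 7.5162, -1.2541]
||prox(x)||_1 = 3.186 + 5.011 + 7.5162 + 1.2541 = 16.9673


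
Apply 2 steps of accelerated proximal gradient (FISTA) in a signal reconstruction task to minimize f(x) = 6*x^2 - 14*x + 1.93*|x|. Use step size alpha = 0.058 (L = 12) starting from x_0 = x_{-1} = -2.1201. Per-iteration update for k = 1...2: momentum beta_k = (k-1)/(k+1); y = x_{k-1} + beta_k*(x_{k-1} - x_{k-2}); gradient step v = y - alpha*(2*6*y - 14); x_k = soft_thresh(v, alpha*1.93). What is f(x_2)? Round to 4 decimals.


FISTA on f(x) = 6*x^2 - 14*x + 1.93*|x|
L = 12, alpha = 0.058
Iteration 1: beta = 0.0, y = -2.1201 + 0.0*(-2.1201 + 2.1201) = -2.1201
  grad(y) = -39.4412, v = y - alpha*grad = 0.1675
  prox(v) = soft_thresh(0.1675, 0.1119) = 0.0555
Iteration 2: beta = 0.3333, y = 0.0555 + 0.3333*(0.0555 + 2.1201) = 0.7808
  grad(y) = -4.6308, v = y - alpha*grad = 1.0494
  prox(v) = soft_thresh(1.0494, 0.1119) = 0.9374
f(x_2) = 6*0.9374^2 - 14*0.9374 + 1.93*|0.9374| = -6.0421


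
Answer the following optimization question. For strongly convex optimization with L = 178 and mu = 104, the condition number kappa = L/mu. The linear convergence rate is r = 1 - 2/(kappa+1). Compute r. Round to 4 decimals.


Step 1: Compute the condition number.
kappa = L/mu = 178/104 = 1.7115
Step 2: Compute the convergence rate.
r = 1 - 2/(kappa + 1) = 1 - 2*mu/(L + mu) = (L - mu)/(L + mu) = 74/282 = 0.2624


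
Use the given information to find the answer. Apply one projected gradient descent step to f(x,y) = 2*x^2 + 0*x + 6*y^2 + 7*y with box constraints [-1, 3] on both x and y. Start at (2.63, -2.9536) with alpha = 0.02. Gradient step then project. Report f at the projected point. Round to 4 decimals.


Step 1: Compute gradient at (2.63, -2.9536).
grad_x = 2*2*2.63 + 0 = 10.52
grad_y = 2*6*-2.9536 + 7 = -28.4432
Step 2: Gradient step.
x_raw = 2.63 - 0.02*10.52 = 2.4196
y_raw = -2.9536 - 0.02*-28.4432 = -2.3847
Step 3: Project onto [-1, 3].
x_proj = clip(2.4196) = 2.4196
y_proj = clip(-2.3847) = -1.0
Step 4: Evaluate f.
f(2.4196, -1.0) = 10.7089


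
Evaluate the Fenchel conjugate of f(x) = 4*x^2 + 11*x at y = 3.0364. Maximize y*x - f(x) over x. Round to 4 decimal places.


f*(y) = sup_x {y*x - a*x^2 - b*x} = sup_x {(y-b)*x - a*x^2}
FOC: (y - b) - 2a*x = 0 => x* = (y - b)/(2a)
x* = (3.0364 - 11)/(2*4) = -0.9955
f*(3.0364) = (y-b)^2/(4a) = (3.0364 - 11)^2/(4*4)
= 63.4189/16 = 3.9637


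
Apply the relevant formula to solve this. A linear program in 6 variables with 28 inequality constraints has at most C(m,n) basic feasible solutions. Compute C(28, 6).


Each vertex corresponds to some choice of n active constraints out of m, so the number of vertices is at most C(m, n) = m! / (n!(m-n)!).
m = 28, n = 6
Numerator: 28 * 27 * 26 * 25 * 24 * 23
Denominator: 6! = 720
C(28, 6) = 376740


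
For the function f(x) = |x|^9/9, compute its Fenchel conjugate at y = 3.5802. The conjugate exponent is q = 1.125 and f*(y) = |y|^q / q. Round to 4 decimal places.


The conjugate exponent q satisfies 1/p + 1/q = 1.
p = 9, so q = 9/(9 - 1) = 1.125
|y|^q = 3.5802^1.125 = 4.199
f*(3.5802) = 4.199 / 1.125 = 3.7324


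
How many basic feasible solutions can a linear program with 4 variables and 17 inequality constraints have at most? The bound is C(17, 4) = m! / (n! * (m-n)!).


Each vertex corresponds to some choice of n active constraints out of m, so the number of vertices is at most C(m, n) = m! / (n!(m-n)!).
m = 17, n = 4
Numerator: 17 * 16 * 15 * 14
Denominator: 4! = 24
C(17, 4) = 2380


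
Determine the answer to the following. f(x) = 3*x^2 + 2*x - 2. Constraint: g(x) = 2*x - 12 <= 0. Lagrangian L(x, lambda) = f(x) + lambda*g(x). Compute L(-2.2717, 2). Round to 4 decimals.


Step 1: Evaluate f(x).
f(-2.2717) = 3*(-2.2717)^2 + 2*(-2.2717) - 2 = 8.9385
Step 2: Evaluate g(x).
g(-2.2717) = 2*-2.2717 - 12 = -16.5434
Step 3: Compute Lagrangian.
L = 8.9385 + 2*-16.5434 = -24.1483


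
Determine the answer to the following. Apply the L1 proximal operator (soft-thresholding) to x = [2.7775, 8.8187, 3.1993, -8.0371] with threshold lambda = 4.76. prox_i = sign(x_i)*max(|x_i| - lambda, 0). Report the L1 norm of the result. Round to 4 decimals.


Soft-thresholding with lambda = 4.76:
prox(2.7775) = sign(2.7775)*max(|2.7775| - 4.76, 0) = 0.0
prox(8.8187) = sign(8.8187)*max(|8.8187| - 4.76, 0) = 4.0587
prox(3.1993) = sign(3.1993)*max(|3.1993| - 4.76, 0) = 0.0
prox(-8.0371) = sign(-8.0371)*max(|-8.0371| - 4.76, 0) = -3.2771
prox(x) = [0.0, 4.0587, 0.0, -3.2771]
||prox(x)||_1 = 0.0 + 4.0587 + 0.0 + 3.2771 = 7.3358


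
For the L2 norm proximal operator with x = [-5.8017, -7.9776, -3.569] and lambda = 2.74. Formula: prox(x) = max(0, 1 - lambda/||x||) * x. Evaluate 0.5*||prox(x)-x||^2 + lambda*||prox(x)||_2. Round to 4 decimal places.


Step 1: Compute ||x||.
||x|| = 10.49
Step 2: Compute scaling factor.
scale = max(0, 1 - 2.74/10.49) = 0.7388
Step 3: prox(x) = [-4.2863, -5.8938, -2.6368]
||prox(x)|| = 7.75
Step 4: Proximal objective.
0.5*||prox-x||^2 = 3.7538
lambda*||prox|| = 21.235
Total = 24.9887


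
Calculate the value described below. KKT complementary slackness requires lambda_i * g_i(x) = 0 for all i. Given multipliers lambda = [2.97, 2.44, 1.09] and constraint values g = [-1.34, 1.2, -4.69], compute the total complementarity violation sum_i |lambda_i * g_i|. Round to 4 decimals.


KKT complementary slackness check:
lambda_1 * g_1 = 2.97 * -1.34 = -3.9798
lambda_2 * g_2 = 2.44 * 1.2 = 2.928
lambda_3 * g_3 = 1.09 * -4.69 = -5.1121
Total violation = 3.9798 + 2.928 + 5.1121 = 12.0199


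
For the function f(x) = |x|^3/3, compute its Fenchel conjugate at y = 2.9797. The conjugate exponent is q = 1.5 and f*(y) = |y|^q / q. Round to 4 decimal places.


The conjugate exponent q satisfies 1/p + 1/q = 1.
p = 3, so q = 3/(3 - 1) = 1.5
|y|^q = 2.9797^1.5 = 5.1435
f*(2.9797) = 5.1435 / 1.5 = 3.429


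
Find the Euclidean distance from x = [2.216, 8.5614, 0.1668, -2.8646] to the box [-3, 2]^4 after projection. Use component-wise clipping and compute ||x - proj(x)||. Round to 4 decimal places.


Project each component onto [-3, 2].
clip(2.216) = 2.0, clip(8.5614) = 2.0, clip(0.1668) = 0.1668, clip(-2.8646) = -2.8646
Projection = [2.0, 2.0, 0.1668, -2.8646]
Squared diffs: [0.0467, 43.052, 0.0, 0.0]
Distance = sqrt(43.0987) = 6.565


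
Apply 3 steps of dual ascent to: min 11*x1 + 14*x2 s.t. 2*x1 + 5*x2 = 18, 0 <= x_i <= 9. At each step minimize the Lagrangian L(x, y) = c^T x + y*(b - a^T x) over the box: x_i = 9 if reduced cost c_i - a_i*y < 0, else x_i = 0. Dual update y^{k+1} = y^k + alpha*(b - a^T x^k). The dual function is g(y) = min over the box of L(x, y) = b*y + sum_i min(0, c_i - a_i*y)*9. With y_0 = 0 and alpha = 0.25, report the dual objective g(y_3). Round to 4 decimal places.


Dual ascent for LP: min 11*x1 + 14*x2, 2*x1 + 5*x2 = 18, 0 <= x_i <= 9
Step 1: y^k = 0.0, reduced costs: (11.0, 14.0)
  x^k = (0.0, 0.0), subgradient = b - a^T x = 18.0
  y^{k+1} = 0.0 + 0.25*18.0 = 4.5
Step 2: y^k = 4.5, reduced costs: (2.0, -8.5)
  x^k = (0.0, 9.0), subgradient = b - a^T x = -27.0
  y^{k+1} = 4.5 + 0.25*-27.0 = -2.25
Step 3: y^k = -2.25, reduced costs: (15.5, 25.25)
  x^k = (0.0, 0.0), subgradient = b - a^T x = 18.0
  y^{k+1} = -2.25 + 0.25*18.0 = 2.25
Dual objective at y_3 = 2.25: reduced costs (6.5, 2.75), box minimizer x = (0.0, 0.0)
g(y_3) = b*y + (c1 - a1*y)*x1 + (c2 - a2*y)*x2 = 18*2.25 + 6.5*0.0 + 2.75*0.0 = 40.5 + 0.0 + 0.0 = 40.5


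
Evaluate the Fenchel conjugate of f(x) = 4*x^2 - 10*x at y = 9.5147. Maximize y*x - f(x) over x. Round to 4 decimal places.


f*(y) = sup_x {y*x - a*x^2 - b*x} = sup_x {(y-b)*x - a*x^2}
FOC: (y - b) - 2a*x = 0 => x* = (y - b)/(2a)
x* = (9.5147 + 10)/(2*4) = 2.4393
f*(9.5147) = (y-b)^2/(4a) = (9.5147 + 10)^2/(4*4)
= 380.8235/16 = 23.8015


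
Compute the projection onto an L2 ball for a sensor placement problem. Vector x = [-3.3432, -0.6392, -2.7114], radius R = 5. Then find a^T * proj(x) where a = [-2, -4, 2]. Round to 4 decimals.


Step 1: Compute ||x|| (intermediates to 6 decimals).
||x|| = sqrt((-3.3432)^2 + (-0.6392)^2 + (-2.7114)^2) = 4.351695
Step 2: Project.
Since ||x|| <= R, proj = x (no scaling needed).
proj(x) = [-3.3432, -0.6392, -2.7114]
Step 3: Dot product.
a^T * proj(x) = -2*(-3.3432) - 4*(-0.6392) + 2*(-2.7114) = 3.8204


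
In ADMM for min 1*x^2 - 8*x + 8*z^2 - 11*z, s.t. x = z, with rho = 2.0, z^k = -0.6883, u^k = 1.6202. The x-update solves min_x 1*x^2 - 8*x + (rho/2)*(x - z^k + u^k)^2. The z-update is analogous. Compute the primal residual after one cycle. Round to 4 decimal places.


ADMM iteration with rho = 2.0, z^k = -0.6883, u^k = 1.6202
Step 1: x-update.
Minimize 1*x^2 - 8*x + (2.0/2)*(x + 0.6883 + 1.6202)^2
FOC: (2*1 + 2.0)*x = 8 + 2.0*(-0.6883 - 1.6202)
x^{k+1} = 0.8458
Step 2: z-update.
Minimize 8*z^2 - 11*z + (2.0/2)*(0.8458 - z + 1.6202)^2
FOC: (2*8 + 2.0)*z = 11 + 2.0*(0.8458 + 1.6202)
z^{k+1} = 0.8851
Step 3: u-update.
u^{k+1} = 1.6202 + 0.8458 - 0.8851 = 1.5808
Step 4: Primal residual = |0.8458 - 0.8851| = 0.0394


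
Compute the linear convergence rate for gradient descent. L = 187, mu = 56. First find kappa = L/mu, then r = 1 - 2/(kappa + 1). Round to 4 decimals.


Step 1: Compute the condition number.
kappa = L/mu = 187/56 = 3.3393
Step 2: Compute the convergence rate.
r = 1 - 2/(kappa + 1) = 1 - 2*mu/(L + mu) = (L - mu)/(L + mu) = 131/243 = 0.5391


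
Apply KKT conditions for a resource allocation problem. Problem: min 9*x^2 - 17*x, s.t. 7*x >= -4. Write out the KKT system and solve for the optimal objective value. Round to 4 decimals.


Step 1: Try lambda = 0 (constraint inactive).
Stationarity: 2*9*x - 17 = 0
x* = 17/(2*9) = 17/18 = 0.9444 (rounded; the exact value 17/18 is used below)
Check constraint: 7*0.9444 = 6.6108 >= -4 -- satisfied.
Step 2: Compute optimal value.
f(x*) = 9*(17/18)^2 - 17*(17/18) = -8.0278


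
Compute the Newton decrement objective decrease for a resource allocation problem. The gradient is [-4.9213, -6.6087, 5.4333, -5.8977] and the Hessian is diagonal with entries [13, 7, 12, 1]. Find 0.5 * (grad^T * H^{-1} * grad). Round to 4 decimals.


Step 1: H is diagonal, so H^(-1) * g = [-0.3786, -0.9441, 0.4528, -5.8977].
Step 2: g^T H^(-1) g = sum_i g_i^2 / H_ii
  = (-4.9213)^2/13 + (-6.6087)^2/7 + (5.4333)^2/12 + (-5.8977)^2/1
  = 1.863 + 6.2393 + 2.4601 + 34.7829 = 45.3452
Step 3: Objective decrease = 0.5 * g^T H^(-1) g = 22.6726


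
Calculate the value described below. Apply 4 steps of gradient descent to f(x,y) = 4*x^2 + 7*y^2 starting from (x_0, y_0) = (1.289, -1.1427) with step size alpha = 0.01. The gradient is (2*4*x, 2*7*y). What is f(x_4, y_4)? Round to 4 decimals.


Gradient descent on f(x,y) = 4*x^2 + 7*y^2.
Starting point: (1.289, -1.1427), alpha = 0.01
Step 1: grad_x = 2*4*1.289 = 10.312, grad_y = 2*7*-1.1427 = -15.9978
  x_1 = 1.289 - 0.01*10.312 = 1.1859
  y_1 = -1.1427 - 0.01*-15.9978 = -0.9827
Step 2: grad_x = 2*4*1.1859 = 9.487, grad_y = 2*7*-0.9827 = -13.7581
  x_2 = 1.1859 - 0.01*9.487 = 1.091
  y_2 = -0.9827 - 0.01*-13.7581 = -0.8451
Step 3: grad_x = 2*4*1.091 = 8.7281, grad_y = 2*7*-0.8451 = -11.832
  x_3 = 1.091 - 0.01*8.7281 = 1.0037
  y_3 = -0.8451 - 0.01*-11.832 = -0.7268
Step 4: grad_x = 2*4*1.0037 = 8.0298, grad_y = 2*7*-0.7268 = -10.1755
  x_4 = 1.0037 - 0.01*8.0298 = 0.9234
  y_4 = -0.7268 - 0.01*-10.1755 = -0.6251
f(0.9234, -0.6251) = 4*0.9234^2 + 7*(-0.6251)^2 = 6.1459


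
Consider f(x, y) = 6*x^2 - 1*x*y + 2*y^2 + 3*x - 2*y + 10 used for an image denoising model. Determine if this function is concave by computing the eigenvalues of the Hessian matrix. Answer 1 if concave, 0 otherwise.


The Hessian of f(x,y) = 6*x^2 - 1*x*y + 2*y^2 + 3*x - 2*y + 10 is:
H = [[12, -1], [-1, 4]]
Trace = 12 + 4 = 16
Determinant = 12*4 - (-1)^2 = 47
Discriminant = (16)^2 - 4*47 = 68.0
Eigenvalues: lambda_1 = 3.8769, lambda_2 = 12.1231
The function is not concave.

0


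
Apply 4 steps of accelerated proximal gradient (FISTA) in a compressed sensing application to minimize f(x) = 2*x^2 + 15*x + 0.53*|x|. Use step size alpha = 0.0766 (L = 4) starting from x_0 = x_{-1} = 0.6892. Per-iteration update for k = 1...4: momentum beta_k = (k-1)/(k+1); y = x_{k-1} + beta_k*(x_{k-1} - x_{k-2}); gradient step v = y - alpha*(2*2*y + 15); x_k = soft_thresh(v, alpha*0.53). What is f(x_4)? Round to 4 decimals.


FISTA on f(x) = 2*x^2 + 15*x + 0.53*|x|
L = 4, alpha = 0.0766
Iteration 1: beta = 0.0, y = 0.6892 + 0.0*(0.6892 - 0.6892) = 0.6892
  grad(y) = 17.7568, v = y - alpha*grad = -0.671
  prox(v) = soft_thresh(-0.671, 0.0406) = -0.6304
Iteration 2: beta = 0.3333, y = -0.6304 + 0.3333*(-0.6304 - 0.6892) = -1.0702
  grad(y) = 10.7191, v = y - alpha*grad = -1.8913
  prox(v) = soft_thresh(-1.8913, 0.0406) = -1.8507
Iteration 3: beta = 0.5, y = -1.8507 + 0.5*(-1.8507 + 0.6304) = -2.4609
  grad(y) = 5.1565, v = y - alpha*grad = -2.8559
  prox(v) = soft_thresh(-2.8559, 0.0406) = -2.8153
Iteration 4: beta = 0.6, y = -2.8153 + 0.6*(-2.8153 + 1.8507) = -3.394
  grad(y) = 1.424, v = y - alpha*grad = -3.5031
  prox(v) = soft_thresh(-3.5031, 0.0406) = -3.4625
f(x_4) = 2*(-3.4625)^2 + 15*(-3.4625) + 0.53*|-3.4625| = -26.1246
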